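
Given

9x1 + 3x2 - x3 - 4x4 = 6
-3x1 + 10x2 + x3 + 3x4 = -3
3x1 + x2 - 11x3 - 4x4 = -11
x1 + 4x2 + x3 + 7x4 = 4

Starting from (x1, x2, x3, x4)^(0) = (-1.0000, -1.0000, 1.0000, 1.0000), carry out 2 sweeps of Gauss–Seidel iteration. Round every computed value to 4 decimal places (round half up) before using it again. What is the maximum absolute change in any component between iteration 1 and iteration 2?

0.5472

Iteration 1:
  x1 = (6 - (3)·-1.0000 - (-1)·1.0000 - (-4)·1.0000) / (9) = 1.5556
  x2 = (-3 - (-3)·1.5556 - (1)·1.0000 - (3)·1.0000) / (10) = -0.2333
  x3 = (-11 - (3)·1.5556 - (1)·-0.2333 - (-4)·1.0000) / (-11) = 1.0394
  x4 = (4 - (1)·1.5556 - (4)·-0.2333 - (1)·1.0394) / (7) = 0.3340
Iteration 2:
  x1 = (6 - (3)·-0.2333 - (-1)·1.0394 - (-4)·0.3340) / (9) = 1.0084
  x2 = (-3 - (-3)·1.0084 - (1)·1.0394 - (3)·0.3340) / (10) = -0.2016
  x3 = (-11 - (3)·1.0084 - (1)·-0.2016 - (-4)·0.3340) / (-11) = 1.1352
  x4 = (4 - (1)·1.0084 - (4)·-0.2016 - (1)·1.1352) / (7) = 0.3804
Change: (-0.5472, 0.0317, 0.0958, 0.0464) → max |·| = 0.5472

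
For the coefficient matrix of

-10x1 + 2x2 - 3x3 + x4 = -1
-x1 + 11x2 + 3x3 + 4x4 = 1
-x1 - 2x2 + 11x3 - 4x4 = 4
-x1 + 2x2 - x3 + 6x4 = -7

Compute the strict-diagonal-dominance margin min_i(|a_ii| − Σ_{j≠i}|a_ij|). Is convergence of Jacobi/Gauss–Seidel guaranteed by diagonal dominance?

row 1: |-10| − (2+3+1) = 4
row 2: |11| − (1+3+4) = 3
row 3: |11| − (1+2+4) = 4
row 4: |6| − (1+2+1) = 2
minimum over rows = 2 → strictly diagonally dominant (convergence guaranteed)

2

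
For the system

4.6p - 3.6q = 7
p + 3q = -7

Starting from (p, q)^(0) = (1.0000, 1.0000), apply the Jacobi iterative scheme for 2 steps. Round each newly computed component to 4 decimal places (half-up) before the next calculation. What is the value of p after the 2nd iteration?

Iteration 1:
  p = (7 - (-3.6)·1.0000) / (4.6) = 2.3043
  q = (-7 - (1)·1.0000) / (3) = -2.6667
Iteration 2:
  p = (7 - (-3.6)·-2.6667) / (4.6) = -0.5652
  q = (-7 - (1)·2.3043) / (3) = -3.1014

-0.5652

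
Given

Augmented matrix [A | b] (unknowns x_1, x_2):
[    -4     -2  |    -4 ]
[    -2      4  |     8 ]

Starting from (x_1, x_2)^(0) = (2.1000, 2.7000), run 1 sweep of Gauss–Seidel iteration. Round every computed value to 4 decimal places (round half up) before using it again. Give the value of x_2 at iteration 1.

Iteration 1:
  x_1 = (-4 - (-2)·2.7000) / (-4) = -0.3500
  x_2 = (8 - (-2)·-0.3500) / (4) = 1.8250

1.8250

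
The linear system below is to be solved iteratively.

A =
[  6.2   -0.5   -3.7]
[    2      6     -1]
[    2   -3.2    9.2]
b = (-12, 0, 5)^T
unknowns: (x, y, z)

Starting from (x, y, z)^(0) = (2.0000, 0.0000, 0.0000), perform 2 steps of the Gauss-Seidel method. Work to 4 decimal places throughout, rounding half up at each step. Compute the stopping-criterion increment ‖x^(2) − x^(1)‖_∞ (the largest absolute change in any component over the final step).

Iteration 1:
  x = (-12 - (-0.5)·0.0000 - (-3.7)·0.0000) / (6.2) = -1.9355
  y = (0 - (2)·-1.9355 - (-1)·0.0000) / (6) = 0.6452
  z = (5 - (2)·-1.9355 - (-3.2)·0.6452) / (9.2) = 1.1887
Iteration 2:
  x = (-12 - (-0.5)·0.6452 - (-3.7)·1.1887) / (6.2) = -1.1741
  y = (0 - (2)·-1.1741 - (-1)·1.1887) / (6) = 0.5895
  z = (5 - (2)·-1.1741 - (-3.2)·0.5895) / (9.2) = 1.0038
Change: (0.7614, -0.0557, -0.1849) → max |·| = 0.7614

0.7614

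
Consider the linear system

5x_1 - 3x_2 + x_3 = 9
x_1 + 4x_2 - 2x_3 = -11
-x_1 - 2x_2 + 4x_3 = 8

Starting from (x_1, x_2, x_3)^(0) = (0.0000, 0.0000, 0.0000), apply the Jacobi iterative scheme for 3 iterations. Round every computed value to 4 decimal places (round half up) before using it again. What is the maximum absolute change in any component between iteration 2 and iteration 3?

0.5150

Iteration 1:
  x_1 = (9 - (-3)·0.0000 - (1)·0.0000) / (5) = 1.8000
  x_2 = (-11 - (1)·0.0000 - (-2)·0.0000) / (4) = -2.7500
  x_3 = (8 - (-1)·0.0000 - (-2)·0.0000) / (4) = 2.0000
Iteration 2:
  x_1 = (9 - (-3)·-2.7500 - (1)·2.0000) / (5) = -0.2500
  x_2 = (-11 - (1)·1.8000 - (-2)·2.0000) / (4) = -2.2000
  x_3 = (8 - (-1)·1.8000 - (-2)·-2.7500) / (4) = 1.0750
Iteration 3:
  x_1 = (9 - (-3)·-2.2000 - (1)·1.0750) / (5) = 0.2650
  x_2 = (-11 - (1)·-0.2500 - (-2)·1.0750) / (4) = -2.1500
  x_3 = (8 - (-1)·-0.2500 - (-2)·-2.2000) / (4) = 0.8375
Change: (0.5150, 0.0500, -0.2375) → max |·| = 0.5150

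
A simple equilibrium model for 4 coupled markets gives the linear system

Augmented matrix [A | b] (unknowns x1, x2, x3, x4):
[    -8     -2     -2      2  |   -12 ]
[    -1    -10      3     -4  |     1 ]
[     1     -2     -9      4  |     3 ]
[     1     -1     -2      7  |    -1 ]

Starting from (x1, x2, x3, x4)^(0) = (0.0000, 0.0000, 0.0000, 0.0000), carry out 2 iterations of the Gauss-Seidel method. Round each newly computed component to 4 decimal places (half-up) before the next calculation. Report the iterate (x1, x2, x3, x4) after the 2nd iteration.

Iteration 1:
  x1 = (-12 - (-2)·0.0000 - (-2)·0.0000 - (2)·0.0000) / (-8) = 1.5000
  x2 = (1 - (-1)·1.5000 - (3)·0.0000 - (-4)·0.0000) / (-10) = -0.2500
  x3 = (3 - (1)·1.5000 - (-2)·-0.2500 - (4)·0.0000) / (-9) = -0.1111
  x4 = (-1 - (1)·1.5000 - (-1)·-0.2500 - (-2)·-0.1111) / (7) = -0.4246
Iteration 2:
  x1 = (-12 - (-2)·-0.2500 - (-2)·-0.1111 - (2)·-0.4246) / (-8) = 1.4841
  x2 = (1 - (-1)·1.4841 - (3)·-0.1111 - (-4)·-0.4246) / (-10) = -0.1119
  x3 = (3 - (1)·1.4841 - (-2)·-0.1119 - (4)·-0.4246) / (-9) = -0.3323
  x4 = (-1 - (1)·1.4841 - (-1)·-0.1119 - (-2)·-0.3323) / (7) = -0.4658

(1.4841, -0.1119, -0.3323, -0.4658)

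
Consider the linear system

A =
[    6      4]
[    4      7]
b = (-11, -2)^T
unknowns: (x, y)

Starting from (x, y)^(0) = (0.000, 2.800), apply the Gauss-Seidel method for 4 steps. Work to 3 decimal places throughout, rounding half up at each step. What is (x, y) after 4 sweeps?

(-2.712, 1.264)

Iteration 1:
  x = (-11 - (4)·2.800) / (6) = -3.700
  y = (-2 - (4)·-3.700) / (7) = 1.829
Iteration 2:
  x = (-11 - (4)·1.829) / (6) = -3.053
  y = (-2 - (4)·-3.053) / (7) = 1.459
Iteration 3:
  x = (-11 - (4)·1.459) / (6) = -2.806
  y = (-2 - (4)·-2.806) / (7) = 1.318
Iteration 4:
  x = (-11 - (4)·1.318) / (6) = -2.712
  y = (-2 - (4)·-2.712) / (7) = 1.264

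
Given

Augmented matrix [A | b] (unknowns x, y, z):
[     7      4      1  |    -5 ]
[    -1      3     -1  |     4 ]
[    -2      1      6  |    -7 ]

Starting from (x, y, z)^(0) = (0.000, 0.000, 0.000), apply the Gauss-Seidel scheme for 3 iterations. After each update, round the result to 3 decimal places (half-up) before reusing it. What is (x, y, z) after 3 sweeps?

Iteration 1:
  x = (-5 - (4)·0.000 - (1)·0.000) / (7) = -0.714
  y = (4 - (-1)·-0.714 - (-1)·0.000) / (3) = 1.095
  z = (-7 - (-2)·-0.714 - (1)·1.095) / (6) = -1.587
Iteration 2:
  x = (-5 - (4)·1.095 - (1)·-1.587) / (7) = -1.113
  y = (4 - (-1)·-1.113 - (-1)·-1.587) / (3) = 0.433
  z = (-7 - (-2)·-1.113 - (1)·0.433) / (6) = -1.610
Iteration 3:
  x = (-5 - (4)·0.433 - (1)·-1.610) / (7) = -0.732
  y = (4 - (-1)·-0.732 - (-1)·-1.610) / (3) = 0.553
  z = (-7 - (-2)·-0.732 - (1)·0.553) / (6) = -1.503

(-0.732, 0.553, -1.503)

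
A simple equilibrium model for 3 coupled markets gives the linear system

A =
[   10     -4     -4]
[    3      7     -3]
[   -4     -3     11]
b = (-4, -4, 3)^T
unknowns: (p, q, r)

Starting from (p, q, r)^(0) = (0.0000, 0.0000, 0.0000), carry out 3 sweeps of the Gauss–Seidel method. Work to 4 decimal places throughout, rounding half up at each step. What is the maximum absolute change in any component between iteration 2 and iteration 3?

0.0216

Iteration 1:
  p = (-4 - (-4)·0.0000 - (-4)·0.0000) / (10) = -0.4000
  q = (-4 - (3)·-0.4000 - (-3)·0.0000) / (7) = -0.4000
  r = (3 - (-4)·-0.4000 - (-3)·-0.4000) / (11) = 0.0182
Iteration 2:
  p = (-4 - (-4)·-0.4000 - (-4)·0.0182) / (10) = -0.5527
  q = (-4 - (3)·-0.5527 - (-3)·0.0182) / (7) = -0.3268
  r = (3 - (-4)·-0.5527 - (-3)·-0.3268) / (11) = -0.0174
Iteration 3:
  p = (-4 - (-4)·-0.3268 - (-4)·-0.0174) / (10) = -0.5377
  q = (-4 - (3)·-0.5377 - (-3)·-0.0174) / (7) = -0.3484
  r = (3 - (-4)·-0.5377 - (-3)·-0.3484) / (11) = -0.0178
Change: (0.0150, -0.0216, -0.0004) → max |·| = 0.0216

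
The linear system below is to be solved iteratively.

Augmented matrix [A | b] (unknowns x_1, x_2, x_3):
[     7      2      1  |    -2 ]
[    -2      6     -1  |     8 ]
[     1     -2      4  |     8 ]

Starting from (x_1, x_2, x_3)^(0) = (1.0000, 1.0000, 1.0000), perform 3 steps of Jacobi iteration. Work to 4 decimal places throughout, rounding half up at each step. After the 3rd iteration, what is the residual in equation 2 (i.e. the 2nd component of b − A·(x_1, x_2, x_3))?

Iteration 1:
  x_1 = (-2 - (2)·1.0000 - (1)·1.0000) / (7) = -0.7143
  x_2 = (8 - (-2)·1.0000 - (-1)·1.0000) / (6) = 1.8333
  x_3 = (8 - (1)·1.0000 - (-2)·1.0000) / (4) = 2.2500
Iteration 2:
  x_1 = (-2 - (2)·1.8333 - (1)·2.2500) / (7) = -1.1309
  x_2 = (8 - (-2)·-0.7143 - (-1)·2.2500) / (6) = 1.4702
  x_3 = (8 - (1)·-0.7143 - (-2)·1.8333) / (4) = 3.0952
Iteration 3:
  x_1 = (-2 - (2)·1.4702 - (1)·3.0952) / (7) = -1.1479
  x_2 = (8 - (-2)·-1.1309 - (-1)·3.0952) / (6) = 1.4722
  x_3 = (8 - (1)·-1.1309 - (-2)·1.4702) / (4) = 3.0178
Residual b − A·x = (0.0731, -0.1112, 0.0211)

-0.1112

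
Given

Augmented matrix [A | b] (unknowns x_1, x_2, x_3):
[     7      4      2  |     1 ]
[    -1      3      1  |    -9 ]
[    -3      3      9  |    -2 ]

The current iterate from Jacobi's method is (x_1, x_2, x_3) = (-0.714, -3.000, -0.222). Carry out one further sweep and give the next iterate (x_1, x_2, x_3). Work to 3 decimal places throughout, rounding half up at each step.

(1.921, -3.164, 0.540)

One sweep:
  x_1 = (1 - (4)·-3.000 - (2)·-0.222) / (7) = 1.921
  x_2 = (-9 - (-1)·-0.714 - (1)·-0.222) / (3) = -3.164
  x_3 = (-2 - (-3)·-0.714 - (3)·-3.000) / (9) = 0.540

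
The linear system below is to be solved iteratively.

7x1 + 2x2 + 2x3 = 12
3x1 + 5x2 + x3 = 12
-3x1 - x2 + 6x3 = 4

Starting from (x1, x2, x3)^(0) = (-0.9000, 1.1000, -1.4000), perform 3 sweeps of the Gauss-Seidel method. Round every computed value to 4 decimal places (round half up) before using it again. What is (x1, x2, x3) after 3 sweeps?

(0.8879, 1.6075, 1.3785)

Iteration 1:
  x1 = (12 - (2)·1.1000 - (2)·-1.4000) / (7) = 1.8000
  x2 = (12 - (3)·1.8000 - (1)·-1.4000) / (5) = 1.6000
  x3 = (4 - (-3)·1.8000 - (-1)·1.6000) / (6) = 1.8333
Iteration 2:
  x1 = (12 - (2)·1.6000 - (2)·1.8333) / (7) = 0.7333
  x2 = (12 - (3)·0.7333 - (1)·1.8333) / (5) = 1.5934
  x3 = (4 - (-3)·0.7333 - (-1)·1.5934) / (6) = 1.2989
Iteration 3:
  x1 = (12 - (2)·1.5934 - (2)·1.2989) / (7) = 0.8879
  x2 = (12 - (3)·0.8879 - (1)·1.2989) / (5) = 1.6075
  x3 = (4 - (-3)·0.8879 - (-1)·1.6075) / (6) = 1.3785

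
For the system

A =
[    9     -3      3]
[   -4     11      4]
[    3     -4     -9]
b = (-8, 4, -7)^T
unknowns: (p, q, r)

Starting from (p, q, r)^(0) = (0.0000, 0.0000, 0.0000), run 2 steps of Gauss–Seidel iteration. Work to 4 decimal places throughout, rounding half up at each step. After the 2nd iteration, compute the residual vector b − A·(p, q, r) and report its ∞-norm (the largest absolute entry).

Iteration 1:
  p = (-8 - (-3)·0.0000 - (3)·0.0000) / (9) = -0.8889
  q = (4 - (-4)·-0.8889 - (4)·0.0000) / (11) = 0.0404
  r = (-7 - (3)·-0.8889 - (-4)·0.0404) / (-9) = 0.4635
Iteration 2:
  p = (-8 - (-3)·0.0404 - (3)·0.4635) / (9) = -1.0299
  q = (4 - (-4)·-1.0299 - (4)·0.4635) / (11) = -0.1794
  r = (-7 - (3)·-1.0299 - (-4)·-0.1794) / (-9) = 0.5142
Residual b − A·x = (-0.8117, -0.2030, -0.0001); ∞-norm = 0.8117

0.8117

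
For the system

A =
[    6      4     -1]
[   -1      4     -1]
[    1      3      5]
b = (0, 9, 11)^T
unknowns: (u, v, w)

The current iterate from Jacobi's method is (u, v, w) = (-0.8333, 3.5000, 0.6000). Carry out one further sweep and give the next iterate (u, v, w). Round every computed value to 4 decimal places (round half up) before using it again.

One sweep:
  u = (0 - (4)·3.5000 - (-1)·0.6000) / (6) = -2.2333
  v = (9 - (-1)·-0.8333 - (-1)·0.6000) / (4) = 2.1917
  w = (11 - (1)·-0.8333 - (3)·3.5000) / (5) = 0.2667

(-2.2333, 2.1917, 0.2667)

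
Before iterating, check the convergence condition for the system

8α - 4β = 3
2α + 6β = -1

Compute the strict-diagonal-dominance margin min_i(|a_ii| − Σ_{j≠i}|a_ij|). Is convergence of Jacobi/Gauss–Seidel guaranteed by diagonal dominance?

row 1: |8| − (4) = 4
row 2: |6| − (2) = 4
minimum over rows = 4 → strictly diagonally dominant (convergence guaranteed)

4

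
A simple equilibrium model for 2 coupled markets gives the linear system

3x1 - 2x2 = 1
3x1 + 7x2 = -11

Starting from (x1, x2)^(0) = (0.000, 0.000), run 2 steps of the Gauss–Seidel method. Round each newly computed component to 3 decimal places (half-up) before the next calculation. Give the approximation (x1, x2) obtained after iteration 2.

Iteration 1:
  x1 = (1 - (-2)·0.000) / (3) = 0.333
  x2 = (-11 - (3)·0.333) / (7) = -1.714
Iteration 2:
  x1 = (1 - (-2)·-1.714) / (3) = -0.809
  x2 = (-11 - (3)·-0.809) / (7) = -1.225

(-0.809, -1.225)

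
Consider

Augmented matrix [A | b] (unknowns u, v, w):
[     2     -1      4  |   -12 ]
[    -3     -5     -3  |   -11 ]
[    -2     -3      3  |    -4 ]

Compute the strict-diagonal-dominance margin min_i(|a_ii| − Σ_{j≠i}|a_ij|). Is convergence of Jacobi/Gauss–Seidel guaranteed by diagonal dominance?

row 1: |2| − (1+4) = -3
row 2: |-5| − (3+3) = -1
row 3: |3| − (2+3) = -2
minimum over rows = -3 → not strictly diagonally dominant

-3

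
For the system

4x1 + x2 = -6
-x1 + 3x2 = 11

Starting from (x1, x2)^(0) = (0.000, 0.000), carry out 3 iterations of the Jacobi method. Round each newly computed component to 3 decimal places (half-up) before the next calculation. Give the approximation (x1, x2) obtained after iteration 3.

Iteration 1:
  x1 = (-6 - (1)·0.000) / (4) = -1.500
  x2 = (11 - (-1)·0.000) / (3) = 3.667
Iteration 2:
  x1 = (-6 - (1)·3.667) / (4) = -2.417
  x2 = (11 - (-1)·-1.500) / (3) = 3.167
Iteration 3:
  x1 = (-6 - (1)·3.167) / (4) = -2.292
  x2 = (11 - (-1)·-2.417) / (3) = 2.861

(-2.292, 2.861)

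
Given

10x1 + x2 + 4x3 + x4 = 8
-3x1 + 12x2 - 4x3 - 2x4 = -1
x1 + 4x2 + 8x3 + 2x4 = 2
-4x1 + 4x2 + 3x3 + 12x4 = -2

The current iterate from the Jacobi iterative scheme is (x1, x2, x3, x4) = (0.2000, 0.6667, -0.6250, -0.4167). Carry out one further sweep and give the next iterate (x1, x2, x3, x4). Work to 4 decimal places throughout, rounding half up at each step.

(1.0250, -0.3111, -0.0042, -0.1660)

One sweep:
  x1 = (8 - (1)·0.6667 - (4)·-0.6250 - (1)·-0.4167) / (10) = 1.0250
  x2 = (-1 - (-3)·0.2000 - (-4)·-0.6250 - (-2)·-0.4167) / (12) = -0.3111
  x3 = (2 - (1)·0.2000 - (4)·0.6667 - (2)·-0.4167) / (8) = -0.0042
  x4 = (-2 - (-4)·0.2000 - (4)·0.6667 - (3)·-0.6250) / (12) = -0.1660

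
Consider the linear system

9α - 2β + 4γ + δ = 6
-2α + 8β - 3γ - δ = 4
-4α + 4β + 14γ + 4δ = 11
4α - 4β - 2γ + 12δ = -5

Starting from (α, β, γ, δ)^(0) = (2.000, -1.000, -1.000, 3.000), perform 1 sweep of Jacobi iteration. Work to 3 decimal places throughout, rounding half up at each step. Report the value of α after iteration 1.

0.556

Iteration 1:
  α = (6 - (-2)·-1.000 - (4)·-1.000 - (1)·3.000) / (9) = 0.556
  β = (4 - (-2)·2.000 - (-3)·-1.000 - (-1)·3.000) / (8) = 1.000
  γ = (11 - (-4)·2.000 - (4)·-1.000 - (4)·3.000) / (14) = 0.786
  δ = (-5 - (4)·2.000 - (-4)·-1.000 - (-2)·-1.000) / (12) = -1.583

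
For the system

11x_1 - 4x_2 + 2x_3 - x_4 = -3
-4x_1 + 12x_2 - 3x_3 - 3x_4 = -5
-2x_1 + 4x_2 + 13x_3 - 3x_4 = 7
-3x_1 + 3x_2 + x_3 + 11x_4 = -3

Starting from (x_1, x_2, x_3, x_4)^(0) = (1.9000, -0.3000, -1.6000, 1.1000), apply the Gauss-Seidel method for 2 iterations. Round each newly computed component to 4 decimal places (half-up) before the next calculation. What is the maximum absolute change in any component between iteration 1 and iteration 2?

Iteration 1:
  x_1 = (-3 - (-4)·-0.3000 - (2)·-1.6000 - (-1)·1.1000) / (11) = 0.0091
  x_2 = (-5 - (-4)·0.0091 - (-3)·-1.6000 - (-3)·1.1000) / (12) = -0.5386
  x_3 = (7 - (-2)·0.0091 - (4)·-0.5386 - (-3)·1.1000) / (13) = 0.9594
  x_4 = (-3 - (-3)·0.0091 - (3)·-0.5386 - (1)·0.9594) / (11) = -0.2106
Iteration 2:
  x_1 = (-3 - (-4)·-0.5386 - (2)·0.9594 - (-1)·-0.2106) / (11) = -0.6622
  x_2 = (-5 - (-4)·-0.6622 - (-3)·0.9594 - (-3)·-0.2106) / (12) = -0.4502
  x_3 = (7 - (-2)·-0.6622 - (4)·-0.4502 - (-3)·-0.2106) / (13) = 0.5265
  x_4 = (-3 - (-3)·-0.6622 - (3)·-0.4502 - (1)·0.5265) / (11) = -0.3784
Change: (-0.6713, 0.0884, -0.4329, -0.1678) → max |·| = 0.6713

0.6713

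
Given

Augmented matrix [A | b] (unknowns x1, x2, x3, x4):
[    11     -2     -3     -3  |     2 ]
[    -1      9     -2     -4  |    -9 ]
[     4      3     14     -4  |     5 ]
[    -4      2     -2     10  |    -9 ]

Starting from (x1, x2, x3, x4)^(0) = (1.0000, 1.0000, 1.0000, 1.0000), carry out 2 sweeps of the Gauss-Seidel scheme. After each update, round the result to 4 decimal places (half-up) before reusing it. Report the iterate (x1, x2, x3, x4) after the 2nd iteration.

Iteration 1:
  x1 = (2 - (-2)·1.0000 - (-3)·1.0000 - (-3)·1.0000) / (11) = 0.9091
  x2 = (-9 - (-1)·0.9091 - (-2)·1.0000 - (-4)·1.0000) / (9) = -0.2323
  x3 = (5 - (4)·0.9091 - (3)·-0.2323 - (-4)·1.0000) / (14) = 0.4329
  x4 = (-9 - (-4)·0.9091 - (2)·-0.2323 - (-2)·0.4329) / (10) = -0.4033
Iteration 2:
  x1 = (2 - (-2)·-0.2323 - (-3)·0.4329 - (-3)·-0.4033) / (11) = 0.1477
  x2 = (-9 - (-1)·0.1477 - (-2)·0.4329 - (-4)·-0.4033) / (9) = -1.0666
  x3 = (5 - (4)·0.1477 - (3)·-1.0666 - (-4)·-0.4033) / (14) = 0.4283
  x4 = (-9 - (-4)·0.1477 - (2)·-1.0666 - (-2)·0.4283) / (10) = -0.5419

(0.1477, -1.0666, 0.4283, -0.5419)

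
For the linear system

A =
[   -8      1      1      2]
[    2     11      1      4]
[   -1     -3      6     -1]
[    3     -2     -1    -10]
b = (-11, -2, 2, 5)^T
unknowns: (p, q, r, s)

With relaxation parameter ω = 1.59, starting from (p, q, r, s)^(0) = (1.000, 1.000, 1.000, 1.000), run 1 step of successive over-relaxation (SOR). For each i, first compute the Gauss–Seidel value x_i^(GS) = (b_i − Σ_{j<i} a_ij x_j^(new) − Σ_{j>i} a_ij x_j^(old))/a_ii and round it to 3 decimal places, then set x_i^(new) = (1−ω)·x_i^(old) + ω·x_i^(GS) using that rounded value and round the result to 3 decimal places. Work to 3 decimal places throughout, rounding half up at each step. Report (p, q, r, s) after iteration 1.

Iteration 1:
  p: GS value = (-11 - (1)·1.000 - (1)·1.000 - (2)·1.000) / (-8) = 1.875;  p ← (1−ω)·1.000 + ω·1.875 = 2.391
  q: GS value = (-2 - (2)·2.391 - (1)·1.000 - (4)·1.000) / (11) = -1.071;  q ← (1−ω)·1.000 + ω·-1.071 = -2.293
  r: GS value = (2 - (-1)·2.391 - (-3)·-2.293 - (-1)·1.000) / (6) = -0.248;  r ← (1−ω)·1.000 + ω·-0.248 = -0.984
  s: GS value = (5 - (3)·2.391 - (-2)·-2.293 - (-1)·-0.984) / (-10) = 0.774;  s ← (1−ω)·1.000 + ω·0.774 = 0.641

(2.391, -2.293, -0.984, 0.641)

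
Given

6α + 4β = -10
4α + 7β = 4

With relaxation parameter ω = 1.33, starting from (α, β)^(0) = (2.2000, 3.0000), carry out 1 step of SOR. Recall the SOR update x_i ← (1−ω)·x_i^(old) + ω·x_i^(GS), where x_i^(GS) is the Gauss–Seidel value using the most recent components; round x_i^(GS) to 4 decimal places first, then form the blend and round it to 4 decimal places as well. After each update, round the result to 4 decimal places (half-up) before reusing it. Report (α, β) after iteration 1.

Iteration 1:
  α: GS value = (-10 - (4)·3.0000) / (6) = -3.6667;  α ← (1−ω)·2.2000 + ω·-3.6667 = -5.6027
  β: GS value = (4 - (4)·-5.6027) / (7) = 3.7730;  β ← (1−ω)·3.0000 + ω·3.7730 = 4.0281

(-5.6027, 4.0281)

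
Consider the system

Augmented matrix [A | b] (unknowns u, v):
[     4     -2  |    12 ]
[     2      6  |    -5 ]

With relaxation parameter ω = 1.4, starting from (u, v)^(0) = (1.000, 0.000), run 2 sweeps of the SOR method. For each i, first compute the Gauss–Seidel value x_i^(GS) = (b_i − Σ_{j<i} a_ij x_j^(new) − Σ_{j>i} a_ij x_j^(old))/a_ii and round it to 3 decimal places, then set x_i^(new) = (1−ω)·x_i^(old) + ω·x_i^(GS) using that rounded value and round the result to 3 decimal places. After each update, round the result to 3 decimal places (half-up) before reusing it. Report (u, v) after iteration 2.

Iteration 1:
  u: GS value = (12 - (-2)·0.000) / (4) = 3.000;  u ← (1−ω)·1.000 + ω·3.000 = 3.800
  v: GS value = (-5 - (2)·3.800) / (6) = -2.100;  v ← (1−ω)·0.000 + ω·-2.100 = -2.940
Iteration 2:
  u: GS value = (12 - (-2)·-2.940) / (4) = 1.530;  u ← (1−ω)·3.800 + ω·1.530 = 0.622
  v: GS value = (-5 - (2)·0.622) / (6) = -1.041;  v ← (1−ω)·-2.940 + ω·-1.041 = -0.281

(0.622, -0.281)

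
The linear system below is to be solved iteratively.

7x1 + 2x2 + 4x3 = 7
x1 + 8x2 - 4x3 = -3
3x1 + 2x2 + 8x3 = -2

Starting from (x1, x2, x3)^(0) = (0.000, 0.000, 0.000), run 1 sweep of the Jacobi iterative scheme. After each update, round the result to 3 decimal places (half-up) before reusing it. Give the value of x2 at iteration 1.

Iteration 1:
  x1 = (7 - (2)·0.000 - (4)·0.000) / (7) = 1.000
  x2 = (-3 - (1)·0.000 - (-4)·0.000) / (8) = -0.375
  x3 = (-2 - (3)·0.000 - (2)·0.000) / (8) = -0.250

-0.375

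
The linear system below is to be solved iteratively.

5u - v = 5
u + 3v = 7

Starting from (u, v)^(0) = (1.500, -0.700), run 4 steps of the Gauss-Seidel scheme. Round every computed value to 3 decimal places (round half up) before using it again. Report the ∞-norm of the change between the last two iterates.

0.002

Iteration 1:
  u = (5 - (-1)·-0.700) / (5) = 0.860
  v = (7 - (1)·0.860) / (3) = 2.047
Iteration 2:
  u = (5 - (-1)·2.047) / (5) = 1.409
  v = (7 - (1)·1.409) / (3) = 1.864
Iteration 3:
  u = (5 - (-1)·1.864) / (5) = 1.373
  v = (7 - (1)·1.373) / (3) = 1.876
Iteration 4:
  u = (5 - (-1)·1.876) / (5) = 1.375
  v = (7 - (1)·1.375) / (3) = 1.875
Change: (0.002, -0.001) → max |·| = 0.002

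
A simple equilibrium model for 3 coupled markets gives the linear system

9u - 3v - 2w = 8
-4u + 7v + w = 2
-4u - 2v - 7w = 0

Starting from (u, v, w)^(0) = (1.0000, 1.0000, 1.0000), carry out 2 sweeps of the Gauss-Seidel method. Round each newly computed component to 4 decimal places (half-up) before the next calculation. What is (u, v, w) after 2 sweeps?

Iteration 1:
  u = (8 - (-3)·1.0000 - (-2)·1.0000) / (9) = 1.4444
  v = (2 - (-4)·1.4444 - (1)·1.0000) / (7) = 0.9682
  w = (0 - (-4)·1.4444 - (-2)·0.9682) / (-7) = -1.1020
Iteration 2:
  u = (8 - (-3)·0.9682 - (-2)·-1.1020) / (9) = 0.9667
  v = (2 - (-4)·0.9667 - (1)·-1.1020) / (7) = 0.9955
  w = (0 - (-4)·0.9667 - (-2)·0.9955) / (-7) = -0.8368

(0.9667, 0.9955, -0.8368)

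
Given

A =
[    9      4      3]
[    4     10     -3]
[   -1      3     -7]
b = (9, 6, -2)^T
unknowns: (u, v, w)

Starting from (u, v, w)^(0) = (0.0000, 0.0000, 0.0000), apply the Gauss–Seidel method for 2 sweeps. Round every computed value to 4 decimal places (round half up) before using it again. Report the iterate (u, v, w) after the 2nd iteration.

Iteration 1:
  u = (9 - (4)·0.0000 - (3)·0.0000) / (9) = 1.0000
  v = (6 - (4)·1.0000 - (-3)·0.0000) / (10) = 0.2000
  w = (-2 - (-1)·1.0000 - (3)·0.2000) / (-7) = 0.2286
Iteration 2:
  u = (9 - (4)·0.2000 - (3)·0.2286) / (9) = 0.8349
  v = (6 - (4)·0.8349 - (-3)·0.2286) / (10) = 0.3346
  w = (-2 - (-1)·0.8349 - (3)·0.3346) / (-7) = 0.3098

(0.8349, 0.3346, 0.3098)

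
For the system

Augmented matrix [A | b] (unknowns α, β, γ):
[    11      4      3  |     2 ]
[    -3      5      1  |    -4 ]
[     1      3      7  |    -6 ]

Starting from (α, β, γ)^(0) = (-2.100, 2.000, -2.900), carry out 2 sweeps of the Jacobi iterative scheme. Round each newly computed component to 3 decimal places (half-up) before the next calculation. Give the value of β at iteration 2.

-0.370

Iteration 1:
  α = (2 - (4)·2.000 - (3)·-2.900) / (11) = 0.245
  β = (-4 - (-3)·-2.100 - (1)·-2.900) / (5) = -1.480
  γ = (-6 - (1)·-2.100 - (3)·2.000) / (7) = -1.414
Iteration 2:
  α = (2 - (4)·-1.480 - (3)·-1.414) / (11) = 1.106
  β = (-4 - (-3)·0.245 - (1)·-1.414) / (5) = -0.370
  γ = (-6 - (1)·0.245 - (3)·-1.480) / (7) = -0.258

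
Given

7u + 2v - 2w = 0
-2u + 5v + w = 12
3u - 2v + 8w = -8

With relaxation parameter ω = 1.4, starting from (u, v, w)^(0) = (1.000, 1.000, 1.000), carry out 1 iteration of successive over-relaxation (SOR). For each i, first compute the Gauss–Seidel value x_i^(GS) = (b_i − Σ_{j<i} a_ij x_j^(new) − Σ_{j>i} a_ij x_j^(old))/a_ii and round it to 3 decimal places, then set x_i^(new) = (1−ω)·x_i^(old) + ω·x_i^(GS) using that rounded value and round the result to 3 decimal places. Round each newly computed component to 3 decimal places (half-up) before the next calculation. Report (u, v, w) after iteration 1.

Iteration 1:
  u: GS value = (0 - (2)·1.000 - (-2)·1.000) / (7) = 0.000;  u ← (1−ω)·1.000 + ω·0.000 = -0.400
  v: GS value = (12 - (-2)·-0.400 - (1)·1.000) / (5) = 2.040;  v ← (1−ω)·1.000 + ω·2.040 = 2.456
  w: GS value = (-8 - (3)·-0.400 - (-2)·2.456) / (8) = -0.236;  w ← (1−ω)·1.000 + ω·-0.236 = -0.730

(-0.400, 2.456, -0.730)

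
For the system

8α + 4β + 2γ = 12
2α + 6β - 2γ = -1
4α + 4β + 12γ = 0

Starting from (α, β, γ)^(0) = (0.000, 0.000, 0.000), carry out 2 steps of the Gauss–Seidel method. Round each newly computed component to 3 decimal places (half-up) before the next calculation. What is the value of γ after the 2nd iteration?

Iteration 1:
  α = (12 - (4)·0.000 - (2)·0.000) / (8) = 1.500
  β = (-1 - (2)·1.500 - (-2)·0.000) / (6) = -0.667
  γ = (0 - (4)·1.500 - (4)·-0.667) / (12) = -0.278
Iteration 2:
  α = (12 - (4)·-0.667 - (2)·-0.278) / (8) = 1.903
  β = (-1 - (2)·1.903 - (-2)·-0.278) / (6) = -0.894
  γ = (0 - (4)·1.903 - (4)·-0.894) / (12) = -0.336

-0.336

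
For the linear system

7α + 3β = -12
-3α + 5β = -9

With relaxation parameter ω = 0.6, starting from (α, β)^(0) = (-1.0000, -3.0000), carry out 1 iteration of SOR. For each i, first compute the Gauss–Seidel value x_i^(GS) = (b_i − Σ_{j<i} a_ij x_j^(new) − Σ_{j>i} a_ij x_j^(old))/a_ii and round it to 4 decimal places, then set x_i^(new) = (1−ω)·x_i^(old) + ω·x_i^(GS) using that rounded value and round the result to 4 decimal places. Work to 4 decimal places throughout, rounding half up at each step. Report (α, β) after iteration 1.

(-0.6572, -2.5166)

Iteration 1:
  α: GS value = (-12 - (3)·-3.0000) / (7) = -0.4286;  α ← (1−ω)·-1.0000 + ω·-0.4286 = -0.6572
  β: GS value = (-9 - (-3)·-0.6572) / (5) = -2.1943;  β ← (1−ω)·-3.0000 + ω·-2.1943 = -2.5166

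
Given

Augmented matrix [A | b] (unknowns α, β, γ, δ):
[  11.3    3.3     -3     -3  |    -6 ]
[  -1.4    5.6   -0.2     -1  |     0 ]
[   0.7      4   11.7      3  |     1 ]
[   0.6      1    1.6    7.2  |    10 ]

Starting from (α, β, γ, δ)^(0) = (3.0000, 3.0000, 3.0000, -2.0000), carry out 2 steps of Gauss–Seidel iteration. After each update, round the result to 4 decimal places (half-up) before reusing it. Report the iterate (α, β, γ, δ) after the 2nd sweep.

Iteration 1:
  α = (-6 - (3.3)·3.0000 - (-3)·3.0000 - (-3)·-2.0000) / (11.3) = -1.1416
  β = (0 - (-1.4)·-1.1416 - (-0.2)·3.0000 - (-1)·-2.0000) / (5.6) = -0.5354
  γ = (1 - (0.7)·-1.1416 - (4)·-0.5354 - (3)·-2.0000) / (11.7) = 0.8496
  δ = (10 - (0.6)·-1.1416 - (1)·-0.5354 - (1.6)·0.8496) / (7.2) = 1.3696
Iteration 2:
  α = (-6 - (3.3)·-0.5354 - (-3)·0.8496 - (-3)·1.3696) / (11.3) = 0.2146
  β = (0 - (-1.4)·0.2146 - (-0.2)·0.8496 - (-1)·1.3696) / (5.6) = 0.3286
  γ = (1 - (0.7)·0.2146 - (4)·0.3286 - (3)·1.3696) / (11.7) = -0.3909
  δ = (10 - (0.6)·0.2146 - (1)·0.3286 - (1.6)·-0.3909) / (7.2) = 1.4122

(0.2146, 0.3286, -0.3909, 1.4122)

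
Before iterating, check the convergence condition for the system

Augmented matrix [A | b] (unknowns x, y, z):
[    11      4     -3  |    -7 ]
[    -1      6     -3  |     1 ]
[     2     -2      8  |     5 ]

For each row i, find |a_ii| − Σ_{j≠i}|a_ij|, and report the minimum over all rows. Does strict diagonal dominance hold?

2

row 1: |11| − (4+3) = 4
row 2: |6| − (1+3) = 2
row 3: |8| − (2+2) = 4
minimum over rows = 2 → strictly diagonally dominant (convergence guaranteed)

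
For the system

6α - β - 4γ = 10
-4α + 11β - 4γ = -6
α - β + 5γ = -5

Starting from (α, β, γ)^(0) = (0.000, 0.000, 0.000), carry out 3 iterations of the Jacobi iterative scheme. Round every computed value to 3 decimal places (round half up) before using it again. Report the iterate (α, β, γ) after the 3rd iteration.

Iteration 1:
  α = (10 - (-1)·0.000 - (-4)·0.000) / (6) = 1.667
  β = (-6 - (-4)·0.000 - (-4)·0.000) / (11) = -0.545
  γ = (-5 - (1)·0.000 - (-1)·0.000) / (5) = -1.000
Iteration 2:
  α = (10 - (-1)·-0.545 - (-4)·-1.000) / (6) = 0.909
  β = (-6 - (-4)·1.667 - (-4)·-1.000) / (11) = -0.303
  γ = (-5 - (1)·1.667 - (-1)·-0.545) / (5) = -1.442
Iteration 3:
  α = (10 - (-1)·-0.303 - (-4)·-1.442) / (6) = 0.655
  β = (-6 - (-4)·0.909 - (-4)·-1.442) / (11) = -0.739
  γ = (-5 - (1)·0.909 - (-1)·-0.303) / (5) = -1.242

(0.655, -0.739, -1.242)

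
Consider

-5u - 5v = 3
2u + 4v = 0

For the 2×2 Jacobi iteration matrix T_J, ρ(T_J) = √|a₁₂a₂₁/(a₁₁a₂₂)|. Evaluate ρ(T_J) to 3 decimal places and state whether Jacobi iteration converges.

a₁₂a₂₁/(a₁₁a₂₂) = (-5)·(2) / ((-5)·(4)) = 0.500000
ρ = √|0.500000| = √0.500000 = 0.707
ρ < 1, so Jacobi converges

0.707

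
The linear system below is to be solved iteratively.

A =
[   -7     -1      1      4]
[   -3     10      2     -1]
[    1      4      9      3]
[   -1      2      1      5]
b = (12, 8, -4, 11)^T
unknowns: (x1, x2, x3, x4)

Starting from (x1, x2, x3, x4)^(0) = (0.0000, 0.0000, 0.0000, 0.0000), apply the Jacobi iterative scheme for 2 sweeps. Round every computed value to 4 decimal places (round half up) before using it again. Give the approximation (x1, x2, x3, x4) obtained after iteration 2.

Iteration 1:
  x1 = (12 - (-1)·0.0000 - (1)·0.0000 - (4)·0.0000) / (-7) = -1.7143
  x2 = (8 - (-3)·0.0000 - (2)·0.0000 - (-1)·0.0000) / (10) = 0.8000
  x3 = (-4 - (1)·0.0000 - (4)·0.0000 - (3)·0.0000) / (9) = -0.4444
  x4 = (11 - (-1)·0.0000 - (2)·0.0000 - (1)·0.0000) / (5) = 2.2000
Iteration 2:
  x1 = (12 - (-1)·0.8000 - (1)·-0.4444 - (4)·2.2000) / (-7) = -0.6349
  x2 = (8 - (-3)·-1.7143 - (2)·-0.4444 - (-1)·2.2000) / (10) = 0.5946
  x3 = (-4 - (1)·-1.7143 - (4)·0.8000 - (3)·2.2000) / (9) = -1.3429
  x4 = (11 - (-1)·-1.7143 - (2)·0.8000 - (1)·-0.4444) / (5) = 1.6260

(-0.6349, 0.5946, -1.3429, 1.6260)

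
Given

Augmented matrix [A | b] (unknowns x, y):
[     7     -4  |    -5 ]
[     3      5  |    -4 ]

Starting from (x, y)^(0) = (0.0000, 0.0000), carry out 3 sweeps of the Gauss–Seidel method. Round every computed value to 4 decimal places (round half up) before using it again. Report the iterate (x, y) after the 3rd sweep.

Iteration 1:
  x = (-5 - (-4)·0.0000) / (7) = -0.7143
  y = (-4 - (3)·-0.7143) / (5) = -0.3714
Iteration 2:
  x = (-5 - (-4)·-0.3714) / (7) = -0.9265
  y = (-4 - (3)·-0.9265) / (5) = -0.2441
Iteration 3:
  x = (-5 - (-4)·-0.2441) / (7) = -0.8538
  y = (-4 - (3)·-0.8538) / (5) = -0.2877

(-0.8538, -0.2877)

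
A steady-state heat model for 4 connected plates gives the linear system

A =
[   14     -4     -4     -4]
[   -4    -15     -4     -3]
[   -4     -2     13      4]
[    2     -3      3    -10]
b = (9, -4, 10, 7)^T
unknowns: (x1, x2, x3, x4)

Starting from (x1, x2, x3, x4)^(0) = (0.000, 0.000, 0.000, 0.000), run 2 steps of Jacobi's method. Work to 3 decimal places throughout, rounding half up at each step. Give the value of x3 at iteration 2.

Iteration 1:
  x1 = (9 - (-4)·0.000 - (-4)·0.000 - (-4)·0.000) / (14) = 0.643
  x2 = (-4 - (-4)·0.000 - (-4)·0.000 - (-3)·0.000) / (-15) = 0.267
  x3 = (10 - (-4)·0.000 - (-2)·0.000 - (4)·0.000) / (13) = 0.769
  x4 = (7 - (2)·0.000 - (-3)·0.000 - (3)·0.000) / (-10) = -0.700
Iteration 2:
  x1 = (9 - (-4)·0.267 - (-4)·0.769 - (-4)·-0.700) / (14) = 0.739
  x2 = (-4 - (-4)·0.643 - (-4)·0.769 - (-3)·-0.700) / (-15) = 0.030
  x3 = (10 - (-4)·0.643 - (-2)·0.267 - (4)·-0.700) / (13) = 1.224
  x4 = (7 - (2)·0.643 - (-3)·0.267 - (3)·0.769) / (-10) = -0.421

1.224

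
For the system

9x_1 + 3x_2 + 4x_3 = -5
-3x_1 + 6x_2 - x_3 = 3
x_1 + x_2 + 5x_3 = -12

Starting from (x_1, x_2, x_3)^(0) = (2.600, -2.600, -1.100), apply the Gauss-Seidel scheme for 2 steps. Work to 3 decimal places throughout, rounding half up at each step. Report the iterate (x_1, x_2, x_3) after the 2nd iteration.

Iteration 1:
  x_1 = (-5 - (3)·-2.600 - (4)·-1.100) / (9) = 0.800
  x_2 = (3 - (-3)·0.800 - (-1)·-1.100) / (6) = 0.717
  x_3 = (-12 - (1)·0.800 - (1)·0.717) / (5) = -2.703
Iteration 2:
  x_1 = (-5 - (3)·0.717 - (4)·-2.703) / (9) = 0.407
  x_2 = (3 - (-3)·0.407 - (-1)·-2.703) / (6) = 0.253
  x_3 = (-12 - (1)·0.407 - (1)·0.253) / (5) = -2.532

(0.407, 0.253, -2.532)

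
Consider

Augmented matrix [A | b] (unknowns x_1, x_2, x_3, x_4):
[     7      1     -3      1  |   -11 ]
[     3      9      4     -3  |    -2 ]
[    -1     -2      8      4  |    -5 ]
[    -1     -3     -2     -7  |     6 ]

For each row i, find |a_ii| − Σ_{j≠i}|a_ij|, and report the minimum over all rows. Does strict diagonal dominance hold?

row 1: |7| − (1+3+1) = 2
row 2: |9| − (3+4+3) = -1
row 3: |8| − (1+2+4) = 1
row 4: |-7| − (1+3+2) = 1
minimum over rows = -1 → not strictly diagonally dominant

-1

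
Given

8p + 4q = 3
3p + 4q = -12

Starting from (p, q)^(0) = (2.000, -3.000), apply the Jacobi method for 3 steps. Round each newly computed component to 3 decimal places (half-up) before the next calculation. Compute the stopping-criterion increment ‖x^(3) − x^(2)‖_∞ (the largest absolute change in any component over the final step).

0.563

Iteration 1:
  p = (3 - (4)·-3.000) / (8) = 1.875
  q = (-12 - (3)·2.000) / (4) = -4.500
Iteration 2:
  p = (3 - (4)·-4.500) / (8) = 2.625
  q = (-12 - (3)·1.875) / (4) = -4.406
Iteration 3:
  p = (3 - (4)·-4.406) / (8) = 2.578
  q = (-12 - (3)·2.625) / (4) = -4.969
Change: (-0.047, -0.563) → max |·| = 0.563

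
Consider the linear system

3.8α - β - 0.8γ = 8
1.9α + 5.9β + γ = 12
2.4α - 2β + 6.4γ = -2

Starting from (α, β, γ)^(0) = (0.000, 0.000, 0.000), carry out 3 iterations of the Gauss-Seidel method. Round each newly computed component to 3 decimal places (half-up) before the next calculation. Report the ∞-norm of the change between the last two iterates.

0.012

Iteration 1:
  α = (8 - (-1)·0.000 - (-0.8)·0.000) / (3.8) = 2.105
  β = (12 - (1.9)·2.105 - (1)·0.000) / (5.9) = 1.356
  γ = (-2 - (2.4)·2.105 - (-2)·1.356) / (6.4) = -0.678
Iteration 2:
  α = (8 - (-1)·1.356 - (-0.8)·-0.678) / (3.8) = 2.319
  β = (12 - (1.9)·2.319 - (1)·-0.678) / (5.9) = 1.402
  γ = (-2 - (2.4)·2.319 - (-2)·1.402) / (6.4) = -0.744
Iteration 3:
  α = (8 - (-1)·1.402 - (-0.8)·-0.744) / (3.8) = 2.318
  β = (12 - (1.9)·2.318 - (1)·-0.744) / (5.9) = 1.414
  γ = (-2 - (2.4)·2.318 - (-2)·1.414) / (6.4) = -0.740
Change: (-0.001, 0.012, 0.004) → max |·| = 0.012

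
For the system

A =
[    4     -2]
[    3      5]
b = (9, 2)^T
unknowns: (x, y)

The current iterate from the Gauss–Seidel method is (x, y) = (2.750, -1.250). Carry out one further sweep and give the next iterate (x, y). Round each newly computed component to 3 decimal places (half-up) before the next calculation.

One sweep:
  x = (9 - (-2)·-1.250) / (4) = 1.625
  y = (2 - (3)·1.625) / (5) = -0.575

(1.625, -0.575)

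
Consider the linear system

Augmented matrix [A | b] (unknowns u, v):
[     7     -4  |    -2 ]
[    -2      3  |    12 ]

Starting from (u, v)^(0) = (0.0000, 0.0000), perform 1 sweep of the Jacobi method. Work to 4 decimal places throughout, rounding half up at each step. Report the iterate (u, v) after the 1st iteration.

Iteration 1:
  u = (-2 - (-4)·0.0000) / (7) = -0.2857
  v = (12 - (-2)·0.0000) / (3) = 4.0000

(-0.2857, 4.0000)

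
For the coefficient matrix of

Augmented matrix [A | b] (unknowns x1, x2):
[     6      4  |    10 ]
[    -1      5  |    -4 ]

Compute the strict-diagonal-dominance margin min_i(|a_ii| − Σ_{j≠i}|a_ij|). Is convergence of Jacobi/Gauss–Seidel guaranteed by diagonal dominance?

2

row 1: |6| − (4) = 2
row 2: |5| − (1) = 4
minimum over rows = 2 → strictly diagonally dominant (convergence guaranteed)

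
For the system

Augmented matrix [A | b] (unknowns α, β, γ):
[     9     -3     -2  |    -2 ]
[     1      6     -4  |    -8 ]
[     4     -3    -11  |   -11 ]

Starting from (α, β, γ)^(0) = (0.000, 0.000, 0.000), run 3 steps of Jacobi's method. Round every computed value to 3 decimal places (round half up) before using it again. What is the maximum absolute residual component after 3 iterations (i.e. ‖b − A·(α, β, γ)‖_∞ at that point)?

Iteration 1:
  α = (-2 - (-3)·0.000 - (-2)·0.000) / (9) = -0.222
  β = (-8 - (1)·0.000 - (-4)·0.000) / (6) = -1.333
  γ = (-11 - (4)·0.000 - (-3)·0.000) / (-11) = 1.000
Iteration 2:
  α = (-2 - (-3)·-1.333 - (-2)·1.000) / (9) = -0.444
  β = (-8 - (1)·-0.222 - (-4)·1.000) / (6) = -0.630
  γ = (-11 - (4)·-0.222 - (-3)·-1.333) / (-11) = 1.283
Iteration 3:
  α = (-2 - (-3)·-0.630 - (-2)·1.283) / (9) = -0.147
  β = (-8 - (1)·-0.444 - (-4)·1.283) / (6) = -0.404
  γ = (-11 - (4)·-0.444 - (-3)·-0.630) / (-11) = 1.010
Residual b − A·x = (0.131, -1.389, -0.514); ∞-norm = 1.389

1.389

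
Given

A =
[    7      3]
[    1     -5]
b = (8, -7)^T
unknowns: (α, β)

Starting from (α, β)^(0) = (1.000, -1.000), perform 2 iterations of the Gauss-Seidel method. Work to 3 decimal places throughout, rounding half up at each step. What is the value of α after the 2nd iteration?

0.408

Iteration 1:
  α = (8 - (3)·-1.000) / (7) = 1.571
  β = (-7 - (1)·1.571) / (-5) = 1.714
Iteration 2:
  α = (8 - (3)·1.714) / (7) = 0.408
  β = (-7 - (1)·0.408) / (-5) = 1.482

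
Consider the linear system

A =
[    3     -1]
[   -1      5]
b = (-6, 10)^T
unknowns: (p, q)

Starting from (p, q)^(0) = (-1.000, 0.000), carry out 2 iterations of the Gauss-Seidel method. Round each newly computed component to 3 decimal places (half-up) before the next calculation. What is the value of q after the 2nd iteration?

Iteration 1:
  p = (-6 - (-1)·0.000) / (3) = -2.000
  q = (10 - (-1)·-2.000) / (5) = 1.600
Iteration 2:
  p = (-6 - (-1)·1.600) / (3) = -1.467
  q = (10 - (-1)·-1.467) / (5) = 1.707

1.707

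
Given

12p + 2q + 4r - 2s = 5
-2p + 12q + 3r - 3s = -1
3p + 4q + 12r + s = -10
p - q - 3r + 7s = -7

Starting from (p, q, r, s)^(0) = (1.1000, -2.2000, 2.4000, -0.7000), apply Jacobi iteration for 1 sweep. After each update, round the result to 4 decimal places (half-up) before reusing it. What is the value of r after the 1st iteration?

-0.3167

Iteration 1:
  p = (5 - (2)·-2.2000 - (4)·2.4000 - (-2)·-0.7000) / (12) = -0.1333
  q = (-1 - (-2)·1.1000 - (3)·2.4000 - (-3)·-0.7000) / (12) = -0.6750
  r = (-10 - (3)·1.1000 - (4)·-2.2000 - (1)·-0.7000) / (12) = -0.3167
  s = (-7 - (1)·1.1000 - (-1)·-2.2000 - (-3)·2.4000) / (7) = -0.4429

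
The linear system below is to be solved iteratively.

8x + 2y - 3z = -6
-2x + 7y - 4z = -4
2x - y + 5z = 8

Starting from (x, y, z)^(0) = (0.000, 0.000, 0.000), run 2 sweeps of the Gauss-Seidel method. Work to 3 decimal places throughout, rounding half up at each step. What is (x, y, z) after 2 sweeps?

Iteration 1:
  x = (-6 - (2)·0.000 - (-3)·0.000) / (8) = -0.750
  y = (-4 - (-2)·-0.750 - (-4)·0.000) / (7) = -0.786
  z = (8 - (2)·-0.750 - (-1)·-0.786) / (5) = 1.743
Iteration 2:
  x = (-6 - (2)·-0.786 - (-3)·1.743) / (8) = 0.100
  y = (-4 - (-2)·0.100 - (-4)·1.743) / (7) = 0.453
  z = (8 - (2)·0.100 - (-1)·0.453) / (5) = 1.651

(0.100, 0.453, 1.651)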